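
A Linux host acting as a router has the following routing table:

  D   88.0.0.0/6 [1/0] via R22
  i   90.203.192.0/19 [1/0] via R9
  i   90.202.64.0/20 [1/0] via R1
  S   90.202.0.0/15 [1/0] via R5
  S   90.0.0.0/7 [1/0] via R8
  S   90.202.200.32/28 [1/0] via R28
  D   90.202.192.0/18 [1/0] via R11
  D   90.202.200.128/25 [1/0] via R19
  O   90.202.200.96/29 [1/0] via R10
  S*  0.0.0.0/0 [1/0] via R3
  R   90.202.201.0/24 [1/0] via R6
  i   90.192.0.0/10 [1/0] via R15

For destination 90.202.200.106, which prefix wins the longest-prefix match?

Entries matching 90.202.200.106:
  0.0.0.0/0 (default, matches everything)
  88.0.0.0/6 (88.0.0.0 - 91.255.255.255)
  90.0.0.0/7 (90.0.0.0 - 91.255.255.255)
  90.192.0.0/10 (90.192.0.0 - 90.255.255.255)
  90.202.0.0/15 (90.202.0.0 - 90.203.255.255)
  90.202.192.0/18 (90.202.192.0 - 90.202.255.255)
Most specific is 90.202.192.0/18.

90.202.192.0/18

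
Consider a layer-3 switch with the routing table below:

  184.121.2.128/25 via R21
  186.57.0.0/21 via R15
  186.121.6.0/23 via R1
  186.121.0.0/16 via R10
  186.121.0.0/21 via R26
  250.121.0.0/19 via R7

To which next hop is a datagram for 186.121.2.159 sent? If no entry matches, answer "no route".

R26

Routes whose prefix contains 186.121.2.159:
  186.121.0.0/16 (186.121.0.0 - 186.121.255.255) -> R10
  186.121.0.0/21 (186.121.0.0 - 186.121.7.255) -> R26
More-specific entries that do NOT match:
  184.121.2.128/25 (184.121.2.128 - 184.121.2.255) does not contain 186.121.2.159
  186.121.6.0/23 (186.121.6.0 - 186.121.7.255) does not contain 186.121.2.159
Longest matching prefix is /21 -> next hop R26.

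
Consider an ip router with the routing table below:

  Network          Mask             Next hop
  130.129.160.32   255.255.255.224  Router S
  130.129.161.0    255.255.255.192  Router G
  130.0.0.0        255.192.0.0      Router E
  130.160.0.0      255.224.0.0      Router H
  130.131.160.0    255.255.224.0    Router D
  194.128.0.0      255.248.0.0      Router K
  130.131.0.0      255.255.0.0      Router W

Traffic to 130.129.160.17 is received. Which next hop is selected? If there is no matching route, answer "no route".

No entry's prefix contains 130.129.160.17; there is no default route.

no route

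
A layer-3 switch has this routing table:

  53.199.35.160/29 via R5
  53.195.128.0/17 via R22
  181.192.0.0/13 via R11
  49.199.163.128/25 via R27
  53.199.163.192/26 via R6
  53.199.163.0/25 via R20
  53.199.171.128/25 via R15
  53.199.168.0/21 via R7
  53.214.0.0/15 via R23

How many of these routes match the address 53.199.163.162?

No listed prefix contains 53.199.163.162.
Total matching entries: 0.

0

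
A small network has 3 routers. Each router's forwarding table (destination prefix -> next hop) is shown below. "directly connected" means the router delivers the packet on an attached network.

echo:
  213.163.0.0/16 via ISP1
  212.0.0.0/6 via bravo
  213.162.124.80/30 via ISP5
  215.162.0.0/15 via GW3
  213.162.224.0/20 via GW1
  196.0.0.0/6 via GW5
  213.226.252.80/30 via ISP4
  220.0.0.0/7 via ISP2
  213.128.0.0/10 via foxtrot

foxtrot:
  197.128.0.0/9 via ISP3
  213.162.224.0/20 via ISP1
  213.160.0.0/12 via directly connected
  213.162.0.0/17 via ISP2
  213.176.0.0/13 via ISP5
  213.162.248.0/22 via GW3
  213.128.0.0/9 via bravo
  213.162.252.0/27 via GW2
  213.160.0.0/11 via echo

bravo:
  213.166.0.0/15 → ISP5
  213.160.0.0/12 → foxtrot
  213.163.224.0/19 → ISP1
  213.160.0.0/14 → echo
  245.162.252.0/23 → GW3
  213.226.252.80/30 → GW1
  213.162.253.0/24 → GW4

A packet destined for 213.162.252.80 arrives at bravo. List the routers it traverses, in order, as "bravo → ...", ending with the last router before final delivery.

At bravo: longest match for 213.162.252.80 is 213.160.0.0/14 -> echo
At echo: longest match for 213.162.252.80 is 213.128.0.0/10 -> foxtrot
At foxtrot: longest match for 213.162.252.80 is 213.160.0.0/12 -> directly connected

bravo → echo → foxtrot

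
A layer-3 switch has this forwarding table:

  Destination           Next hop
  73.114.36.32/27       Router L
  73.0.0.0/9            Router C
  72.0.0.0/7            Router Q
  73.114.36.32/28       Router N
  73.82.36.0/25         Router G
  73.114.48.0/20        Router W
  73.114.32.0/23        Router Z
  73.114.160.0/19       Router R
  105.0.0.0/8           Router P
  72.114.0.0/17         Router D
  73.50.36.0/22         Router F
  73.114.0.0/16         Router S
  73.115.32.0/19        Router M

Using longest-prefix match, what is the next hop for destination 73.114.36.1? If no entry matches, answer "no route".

Routes whose prefix contains 73.114.36.1:
  72.0.0.0/7 (72.0.0.0 - 73.255.255.255) -> Router Q
  73.0.0.0/9 (73.0.0.0 - 73.127.255.255) -> Router C
  73.114.0.0/16 (73.114.0.0 - 73.114.255.255) -> Router S
More-specific entries that do NOT match:
  73.114.36.32/28 (73.114.36.32 - 73.114.36.47) does not contain 73.114.36.1
  73.114.36.32/27 (73.114.36.32 - 73.114.36.63) does not contain 73.114.36.1
  73.82.36.0/25 (73.82.36.0 - 73.82.36.127) does not contain 73.114.36.1
  73.114.32.0/23 (73.114.32.0 - 73.114.33.255) does not contain 73.114.36.1
  73.50.36.0/22 (73.50.36.0 - 73.50.39.255) does not contain 73.114.36.1
  73.114.48.0/20 (73.114.48.0 - 73.114.63.255) does not contain 73.114.36.1
  73.114.160.0/19 (73.114.160.0 - 73.114.191.255) does not contain 73.114.36.1
  73.115.32.0/19 (73.115.32.0 - 73.115.63.255) does not contain 73.114.36.1
  72.114.0.0/17 (72.114.0.0 - 72.114.127.255) does not contain 73.114.36.1
Longest matching prefix is /16 -> next hop Router S.

Router S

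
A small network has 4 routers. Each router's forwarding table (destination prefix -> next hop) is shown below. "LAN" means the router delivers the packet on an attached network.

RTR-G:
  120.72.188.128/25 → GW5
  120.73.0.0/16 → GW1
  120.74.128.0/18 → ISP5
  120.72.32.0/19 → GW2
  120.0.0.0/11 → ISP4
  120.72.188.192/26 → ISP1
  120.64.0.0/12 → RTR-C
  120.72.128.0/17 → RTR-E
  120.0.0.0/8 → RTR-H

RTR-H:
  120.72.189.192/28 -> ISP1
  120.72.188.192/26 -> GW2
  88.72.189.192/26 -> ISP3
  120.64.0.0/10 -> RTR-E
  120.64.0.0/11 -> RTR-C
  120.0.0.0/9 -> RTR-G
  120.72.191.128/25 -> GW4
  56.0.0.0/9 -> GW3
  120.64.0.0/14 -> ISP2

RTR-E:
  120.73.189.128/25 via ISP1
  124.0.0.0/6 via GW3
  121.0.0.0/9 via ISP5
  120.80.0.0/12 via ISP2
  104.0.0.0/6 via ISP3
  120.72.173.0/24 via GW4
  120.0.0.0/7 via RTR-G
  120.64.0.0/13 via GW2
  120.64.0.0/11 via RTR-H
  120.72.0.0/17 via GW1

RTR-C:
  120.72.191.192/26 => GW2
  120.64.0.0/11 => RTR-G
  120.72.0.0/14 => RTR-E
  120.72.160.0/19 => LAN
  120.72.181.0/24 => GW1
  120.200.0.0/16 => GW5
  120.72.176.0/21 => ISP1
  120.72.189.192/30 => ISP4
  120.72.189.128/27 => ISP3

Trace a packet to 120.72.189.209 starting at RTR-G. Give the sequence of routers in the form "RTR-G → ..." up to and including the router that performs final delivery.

At RTR-G: longest match for 120.72.189.209 is 120.72.128.0/17 -> RTR-E
At RTR-E: longest match for 120.72.189.209 is 120.64.0.0/11 -> RTR-H
At RTR-H: longest match for 120.72.189.209 is 120.64.0.0/11 -> RTR-C
At RTR-C: longest match for 120.72.189.209 is 120.72.160.0/19 -> LAN

RTR-G → RTR-E → RTR-H → RTR-C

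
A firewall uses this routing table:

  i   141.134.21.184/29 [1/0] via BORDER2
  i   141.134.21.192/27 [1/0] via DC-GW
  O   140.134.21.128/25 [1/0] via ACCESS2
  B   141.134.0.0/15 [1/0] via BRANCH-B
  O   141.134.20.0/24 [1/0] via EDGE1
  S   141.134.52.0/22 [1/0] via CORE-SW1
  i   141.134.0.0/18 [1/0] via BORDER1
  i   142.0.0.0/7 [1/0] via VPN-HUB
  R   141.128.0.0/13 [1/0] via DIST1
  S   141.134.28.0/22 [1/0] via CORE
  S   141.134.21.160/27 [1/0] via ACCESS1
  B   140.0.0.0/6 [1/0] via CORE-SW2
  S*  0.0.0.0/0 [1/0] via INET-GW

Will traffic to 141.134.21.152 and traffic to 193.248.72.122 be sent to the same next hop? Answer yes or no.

141.134.21.152: longest match 141.134.0.0/18 -> BORDER1
193.248.72.122: longest match 0.0.0.0/0 -> INET-GW

no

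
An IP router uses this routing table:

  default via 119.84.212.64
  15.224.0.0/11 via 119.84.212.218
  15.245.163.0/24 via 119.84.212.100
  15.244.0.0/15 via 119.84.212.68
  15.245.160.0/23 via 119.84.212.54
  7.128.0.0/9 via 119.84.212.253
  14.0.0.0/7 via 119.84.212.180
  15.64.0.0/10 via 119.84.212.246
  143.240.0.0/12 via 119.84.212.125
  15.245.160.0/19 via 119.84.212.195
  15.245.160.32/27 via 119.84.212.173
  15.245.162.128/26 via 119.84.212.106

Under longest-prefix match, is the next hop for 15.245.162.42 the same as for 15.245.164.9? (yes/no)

15.245.162.42: longest match 15.245.160.0/19 -> 119.84.212.195
15.245.164.9: longest match 15.245.160.0/19 -> 119.84.212.195

yes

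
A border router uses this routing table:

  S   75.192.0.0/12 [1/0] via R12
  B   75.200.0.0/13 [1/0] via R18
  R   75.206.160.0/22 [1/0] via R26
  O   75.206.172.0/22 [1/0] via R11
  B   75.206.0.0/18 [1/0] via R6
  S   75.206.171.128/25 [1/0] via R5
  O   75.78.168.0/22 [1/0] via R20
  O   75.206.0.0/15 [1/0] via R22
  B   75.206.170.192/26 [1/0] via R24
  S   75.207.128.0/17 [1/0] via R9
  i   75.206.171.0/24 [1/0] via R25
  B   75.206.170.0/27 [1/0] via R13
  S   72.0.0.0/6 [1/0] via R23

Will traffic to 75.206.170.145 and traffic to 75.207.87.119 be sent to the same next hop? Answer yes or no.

75.206.170.145: longest match 75.206.0.0/15 -> R22
75.207.87.119: longest match 75.206.0.0/15 -> R22

yes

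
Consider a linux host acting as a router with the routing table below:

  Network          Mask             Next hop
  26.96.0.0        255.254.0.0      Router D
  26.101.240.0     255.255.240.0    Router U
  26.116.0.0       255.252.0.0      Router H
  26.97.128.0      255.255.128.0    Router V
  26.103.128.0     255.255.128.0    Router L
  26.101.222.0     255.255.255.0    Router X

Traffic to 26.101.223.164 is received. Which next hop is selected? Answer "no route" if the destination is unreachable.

No entry's prefix contains 26.101.223.164; there is no default route.

no route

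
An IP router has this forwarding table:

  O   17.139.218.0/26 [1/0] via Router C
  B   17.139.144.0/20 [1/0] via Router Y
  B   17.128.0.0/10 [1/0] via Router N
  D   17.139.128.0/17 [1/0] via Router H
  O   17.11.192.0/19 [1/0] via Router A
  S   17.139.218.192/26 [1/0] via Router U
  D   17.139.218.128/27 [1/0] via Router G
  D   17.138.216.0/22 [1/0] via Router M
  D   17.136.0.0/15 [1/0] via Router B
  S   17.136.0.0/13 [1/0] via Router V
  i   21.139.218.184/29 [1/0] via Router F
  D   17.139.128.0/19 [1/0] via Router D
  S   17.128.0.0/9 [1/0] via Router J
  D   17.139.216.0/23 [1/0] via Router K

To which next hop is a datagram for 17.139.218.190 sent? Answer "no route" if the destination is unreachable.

Routes whose prefix contains 17.139.218.190:
  17.128.0.0/9 (17.128.0.0 - 17.255.255.255) -> Router J
  17.128.0.0/10 (17.128.0.0 - 17.191.255.255) -> Router N
  17.136.0.0/13 (17.136.0.0 - 17.143.255.255) -> Router V
  17.139.128.0/17 (17.139.128.0 - 17.139.255.255) -> Router H
More-specific entries that do NOT match:
  21.139.218.184/29 (21.139.218.184 - 21.139.218.191) does not contain 17.139.218.190
  17.139.218.128/27 (17.139.218.128 - 17.139.218.159) does not contain 17.139.218.190
  17.139.218.0/26 (17.139.218.0 - 17.139.218.63) does not contain 17.139.218.190
  17.139.218.192/26 (17.139.218.192 - 17.139.218.255) does not contain 17.139.218.190
  17.139.216.0/23 (17.139.216.0 - 17.139.217.255) does not contain 17.139.218.190
  17.138.216.0/22 (17.138.216.0 - 17.138.219.255) does not contain 17.139.218.190
  17.139.144.0/20 (17.139.144.0 - 17.139.159.255) does not contain 17.139.218.190
  17.11.192.0/19 (17.11.192.0 - 17.11.223.255) does not contain 17.139.218.190
  17.139.128.0/19 (17.139.128.0 - 17.139.159.255) does not contain 17.139.218.190
Longest matching prefix is /17 -> next hop Router H.

Router H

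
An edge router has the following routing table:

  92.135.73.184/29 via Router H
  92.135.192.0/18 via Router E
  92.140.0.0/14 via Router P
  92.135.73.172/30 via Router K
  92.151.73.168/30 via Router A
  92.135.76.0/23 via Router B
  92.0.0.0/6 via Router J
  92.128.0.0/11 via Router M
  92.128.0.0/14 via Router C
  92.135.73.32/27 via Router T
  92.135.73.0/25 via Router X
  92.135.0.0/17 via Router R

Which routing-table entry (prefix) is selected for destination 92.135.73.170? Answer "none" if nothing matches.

92.135.0.0/17

Entries matching 92.135.73.170:
  92.0.0.0/6 (92.0.0.0 - 95.255.255.255)
  92.128.0.0/11 (92.128.0.0 - 92.159.255.255)
  92.135.0.0/17 (92.135.0.0 - 92.135.127.255)
Most specific is 92.135.0.0/17.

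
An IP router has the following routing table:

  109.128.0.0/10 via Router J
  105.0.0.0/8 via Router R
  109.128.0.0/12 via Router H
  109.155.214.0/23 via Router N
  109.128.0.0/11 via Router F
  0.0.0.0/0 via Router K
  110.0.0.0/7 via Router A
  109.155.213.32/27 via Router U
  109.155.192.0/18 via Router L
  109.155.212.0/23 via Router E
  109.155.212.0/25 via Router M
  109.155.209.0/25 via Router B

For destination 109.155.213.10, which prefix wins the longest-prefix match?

109.155.212.0/23

Entries matching 109.155.213.10:
  0.0.0.0/0 (default, matches everything)
  109.128.0.0/10 (109.128.0.0 - 109.191.255.255)
  109.128.0.0/11 (109.128.0.0 - 109.159.255.255)
  109.155.192.0/18 (109.155.192.0 - 109.155.255.255)
  109.155.212.0/23 (109.155.212.0 - 109.155.213.255)
Most specific is 109.155.212.0/23.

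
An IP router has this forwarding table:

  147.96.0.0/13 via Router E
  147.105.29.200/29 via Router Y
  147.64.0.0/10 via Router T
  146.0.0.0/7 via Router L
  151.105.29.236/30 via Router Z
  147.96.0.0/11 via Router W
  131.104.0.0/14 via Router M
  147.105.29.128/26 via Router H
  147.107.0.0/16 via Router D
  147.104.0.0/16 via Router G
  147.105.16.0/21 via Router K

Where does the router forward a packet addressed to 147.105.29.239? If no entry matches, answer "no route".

Router W

Routes whose prefix contains 147.105.29.239:
  146.0.0.0/7 (146.0.0.0 - 147.255.255.255) -> Router L
  147.64.0.0/10 (147.64.0.0 - 147.127.255.255) -> Router T
  147.96.0.0/11 (147.96.0.0 - 147.127.255.255) -> Router W
More-specific entries that do NOT match:
  151.105.29.236/30 (151.105.29.236 - 151.105.29.239) does not contain 147.105.29.239
  147.105.29.200/29 (147.105.29.200 - 147.105.29.207) does not contain 147.105.29.239
  147.105.29.128/26 (147.105.29.128 - 147.105.29.191) does not contain 147.105.29.239
  147.105.16.0/21 (147.105.16.0 - 147.105.23.255) does not contain 147.105.29.239
  147.107.0.0/16 (147.107.0.0 - 147.107.255.255) does not contain 147.105.29.239
  147.104.0.0/16 (147.104.0.0 - 147.104.255.255) does not contain 147.105.29.239
  131.104.0.0/14 (131.104.0.0 - 131.107.255.255) does not contain 147.105.29.239
  147.96.0.0/13 (147.96.0.0 - 147.103.255.255) does not contain 147.105.29.239
Longest matching prefix is /11 -> next hop Router W.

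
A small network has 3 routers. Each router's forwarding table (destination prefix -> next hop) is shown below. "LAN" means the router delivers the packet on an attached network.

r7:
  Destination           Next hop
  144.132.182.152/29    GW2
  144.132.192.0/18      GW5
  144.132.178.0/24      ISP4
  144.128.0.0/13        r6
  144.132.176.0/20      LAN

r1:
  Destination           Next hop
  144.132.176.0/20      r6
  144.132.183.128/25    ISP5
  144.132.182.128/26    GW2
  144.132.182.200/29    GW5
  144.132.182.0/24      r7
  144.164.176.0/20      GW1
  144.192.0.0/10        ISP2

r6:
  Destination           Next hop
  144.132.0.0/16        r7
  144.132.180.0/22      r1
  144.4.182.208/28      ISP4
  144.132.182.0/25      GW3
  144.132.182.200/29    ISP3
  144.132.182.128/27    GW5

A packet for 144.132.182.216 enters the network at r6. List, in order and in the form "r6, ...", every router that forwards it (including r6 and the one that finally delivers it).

At r6: longest match for 144.132.182.216 is 144.132.180.0/22 -> r1
At r1: longest match for 144.132.182.216 is 144.132.182.0/24 -> r7
At r7: longest match for 144.132.182.216 is 144.132.176.0/20 -> LAN

r6, r1, r7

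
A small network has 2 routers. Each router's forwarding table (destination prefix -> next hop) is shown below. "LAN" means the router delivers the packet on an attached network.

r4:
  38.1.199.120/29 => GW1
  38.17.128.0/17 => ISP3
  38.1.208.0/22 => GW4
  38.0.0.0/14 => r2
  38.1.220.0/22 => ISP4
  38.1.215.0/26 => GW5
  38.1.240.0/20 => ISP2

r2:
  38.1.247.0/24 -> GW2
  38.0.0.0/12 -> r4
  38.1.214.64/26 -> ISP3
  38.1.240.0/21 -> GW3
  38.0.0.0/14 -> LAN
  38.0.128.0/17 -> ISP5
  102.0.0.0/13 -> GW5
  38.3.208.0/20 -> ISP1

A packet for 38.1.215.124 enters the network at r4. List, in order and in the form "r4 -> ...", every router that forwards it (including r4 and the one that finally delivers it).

At r4: longest match for 38.1.215.124 is 38.0.0.0/14 -> r2
At r2: longest match for 38.1.215.124 is 38.0.0.0/14 -> LAN

r4 -> r2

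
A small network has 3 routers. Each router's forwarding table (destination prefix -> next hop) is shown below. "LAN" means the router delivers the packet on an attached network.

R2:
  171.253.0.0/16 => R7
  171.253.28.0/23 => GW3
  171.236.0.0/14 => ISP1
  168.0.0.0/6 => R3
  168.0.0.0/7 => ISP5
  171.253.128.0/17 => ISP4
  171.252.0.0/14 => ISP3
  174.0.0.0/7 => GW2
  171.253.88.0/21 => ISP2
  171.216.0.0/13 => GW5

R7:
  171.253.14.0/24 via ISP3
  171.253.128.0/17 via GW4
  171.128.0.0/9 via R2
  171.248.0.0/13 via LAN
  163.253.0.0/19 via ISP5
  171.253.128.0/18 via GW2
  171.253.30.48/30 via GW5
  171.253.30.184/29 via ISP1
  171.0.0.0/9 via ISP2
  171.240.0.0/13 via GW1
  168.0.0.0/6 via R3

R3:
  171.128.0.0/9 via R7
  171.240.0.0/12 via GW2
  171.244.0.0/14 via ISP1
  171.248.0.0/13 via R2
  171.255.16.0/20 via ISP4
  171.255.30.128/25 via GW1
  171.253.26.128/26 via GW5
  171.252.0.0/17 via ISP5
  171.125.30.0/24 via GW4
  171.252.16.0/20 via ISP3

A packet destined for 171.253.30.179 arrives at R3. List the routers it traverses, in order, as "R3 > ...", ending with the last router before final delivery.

At R3: longest match for 171.253.30.179 is 171.248.0.0/13 -> R2
At R2: longest match for 171.253.30.179 is 171.253.0.0/16 -> R7
At R7: longest match for 171.253.30.179 is 171.248.0.0/13 -> LAN

R3 > R2 > R7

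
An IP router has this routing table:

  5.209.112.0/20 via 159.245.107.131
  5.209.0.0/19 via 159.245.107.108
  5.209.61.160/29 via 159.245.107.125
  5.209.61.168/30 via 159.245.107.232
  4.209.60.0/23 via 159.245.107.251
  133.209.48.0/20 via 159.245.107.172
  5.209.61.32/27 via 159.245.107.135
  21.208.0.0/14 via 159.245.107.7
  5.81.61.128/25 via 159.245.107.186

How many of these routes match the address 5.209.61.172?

0

No listed prefix contains 5.209.61.172.
Total matching entries: 0.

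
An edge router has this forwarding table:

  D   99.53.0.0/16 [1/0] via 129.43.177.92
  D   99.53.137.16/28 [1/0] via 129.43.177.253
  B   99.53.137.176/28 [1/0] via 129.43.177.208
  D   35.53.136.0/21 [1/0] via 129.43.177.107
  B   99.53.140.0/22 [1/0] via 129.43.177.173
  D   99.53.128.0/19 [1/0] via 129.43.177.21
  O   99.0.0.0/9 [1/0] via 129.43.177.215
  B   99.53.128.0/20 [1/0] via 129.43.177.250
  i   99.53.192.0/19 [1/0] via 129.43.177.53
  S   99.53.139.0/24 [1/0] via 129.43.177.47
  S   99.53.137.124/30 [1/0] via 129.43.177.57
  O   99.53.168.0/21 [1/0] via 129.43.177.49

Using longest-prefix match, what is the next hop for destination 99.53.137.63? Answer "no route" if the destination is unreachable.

129.43.177.250

Routes whose prefix contains 99.53.137.63:
  99.0.0.0/9 (99.0.0.0 - 99.127.255.255) -> 129.43.177.215
  99.53.0.0/16 (99.53.0.0 - 99.53.255.255) -> 129.43.177.92
  99.53.128.0/19 (99.53.128.0 - 99.53.159.255) -> 129.43.177.21
  99.53.128.0/20 (99.53.128.0 - 99.53.143.255) -> 129.43.177.250
More-specific entries that do NOT match:
  99.53.137.124/30 (99.53.137.124 - 99.53.137.127) does not contain 99.53.137.63
  99.53.137.16/28 (99.53.137.16 - 99.53.137.31) does not contain 99.53.137.63
  99.53.137.176/28 (99.53.137.176 - 99.53.137.191) does not contain 99.53.137.63
  99.53.139.0/24 (99.53.139.0 - 99.53.139.255) does not contain 99.53.137.63
  99.53.140.0/22 (99.53.140.0 - 99.53.143.255) does not contain 99.53.137.63
  35.53.136.0/21 (35.53.136.0 - 35.53.143.255) does not contain 99.53.137.63
  99.53.168.0/21 (99.53.168.0 - 99.53.175.255) does not contain 99.53.137.63
Longest matching prefix is /20 -> next hop 129.43.177.250.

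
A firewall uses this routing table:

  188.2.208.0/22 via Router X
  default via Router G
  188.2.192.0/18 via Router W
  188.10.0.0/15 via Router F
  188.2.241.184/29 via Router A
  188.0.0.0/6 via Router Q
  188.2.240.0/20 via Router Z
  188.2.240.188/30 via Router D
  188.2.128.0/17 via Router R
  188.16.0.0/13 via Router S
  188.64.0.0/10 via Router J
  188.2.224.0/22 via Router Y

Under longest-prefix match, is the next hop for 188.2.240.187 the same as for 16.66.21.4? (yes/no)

188.2.240.187: longest match 188.2.240.0/20 -> Router Z
16.66.21.4: longest match 0.0.0.0/0 -> Router G

no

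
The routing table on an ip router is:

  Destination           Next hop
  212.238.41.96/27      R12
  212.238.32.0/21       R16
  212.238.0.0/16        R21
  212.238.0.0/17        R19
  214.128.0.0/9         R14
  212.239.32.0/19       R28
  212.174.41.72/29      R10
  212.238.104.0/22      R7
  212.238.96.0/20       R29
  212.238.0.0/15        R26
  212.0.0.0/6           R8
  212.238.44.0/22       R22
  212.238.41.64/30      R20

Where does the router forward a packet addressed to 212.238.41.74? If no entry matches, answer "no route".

Routes whose prefix contains 212.238.41.74:
  212.0.0.0/6 (212.0.0.0 - 215.255.255.255) -> R8
  212.238.0.0/15 (212.238.0.0 - 212.239.255.255) -> R26
  212.238.0.0/16 (212.238.0.0 - 212.238.255.255) -> R21
  212.238.0.0/17 (212.238.0.0 - 212.238.127.255) -> R19
More-specific entries that do NOT match:
  212.238.41.64/30 (212.238.41.64 - 212.238.41.67) does not contain 212.238.41.74
  212.174.41.72/29 (212.174.41.72 - 212.174.41.79) does not contain 212.238.41.74
  212.238.41.96/27 (212.238.41.96 - 212.238.41.127) does not contain 212.238.41.74
  212.238.104.0/22 (212.238.104.0 - 212.238.107.255) does not contain 212.238.41.74
  212.238.44.0/22 (212.238.44.0 - 212.238.47.255) does not contain 212.238.41.74
  212.238.32.0/21 (212.238.32.0 - 212.238.39.255) does not contain 212.238.41.74
  212.238.96.0/20 (212.238.96.0 - 212.238.111.255) does not contain 212.238.41.74
  212.239.32.0/19 (212.239.32.0 - 212.239.63.255) does not contain 212.238.41.74
Longest matching prefix is /17 -> next hop R19.

R19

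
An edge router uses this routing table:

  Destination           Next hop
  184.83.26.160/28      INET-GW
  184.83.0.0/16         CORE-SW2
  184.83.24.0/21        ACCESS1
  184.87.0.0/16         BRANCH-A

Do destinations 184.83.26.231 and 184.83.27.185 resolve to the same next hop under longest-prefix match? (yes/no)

yes

184.83.26.231: longest match 184.83.24.0/21 -> ACCESS1
184.83.27.185: longest match 184.83.24.0/21 -> ACCESS1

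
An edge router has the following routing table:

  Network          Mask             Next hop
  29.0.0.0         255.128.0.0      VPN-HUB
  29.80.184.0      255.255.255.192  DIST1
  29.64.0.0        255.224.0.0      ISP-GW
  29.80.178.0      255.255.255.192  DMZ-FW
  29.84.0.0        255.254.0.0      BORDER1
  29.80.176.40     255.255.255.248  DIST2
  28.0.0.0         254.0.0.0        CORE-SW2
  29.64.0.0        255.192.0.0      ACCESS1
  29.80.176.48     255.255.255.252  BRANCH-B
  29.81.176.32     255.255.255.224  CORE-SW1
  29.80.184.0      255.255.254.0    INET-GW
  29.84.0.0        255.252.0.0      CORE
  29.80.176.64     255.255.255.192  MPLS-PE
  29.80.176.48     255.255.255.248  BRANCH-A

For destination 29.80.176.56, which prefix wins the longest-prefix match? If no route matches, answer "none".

29.64.0.0/11

Entries matching 29.80.176.56:
  28.0.0.0/7 (28.0.0.0 - 29.255.255.255)
  29.0.0.0/9 (29.0.0.0 - 29.127.255.255)
  29.64.0.0/10 (29.64.0.0 - 29.127.255.255)
  29.64.0.0/11 (29.64.0.0 - 29.95.255.255)
Most specific is 29.64.0.0/11.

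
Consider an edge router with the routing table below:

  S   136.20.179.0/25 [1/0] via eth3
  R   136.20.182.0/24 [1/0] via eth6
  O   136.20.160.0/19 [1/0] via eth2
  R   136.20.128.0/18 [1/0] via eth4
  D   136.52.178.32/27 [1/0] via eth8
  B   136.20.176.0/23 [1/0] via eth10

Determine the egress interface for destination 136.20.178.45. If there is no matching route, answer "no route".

eth2

Routes whose prefix contains 136.20.178.45:
  136.20.128.0/18 (136.20.128.0 - 136.20.191.255) -> eth4
  136.20.160.0/19 (136.20.160.0 - 136.20.191.255) -> eth2
More-specific entries that do NOT match:
  136.52.178.32/27 (136.52.178.32 - 136.52.178.63) does not contain 136.20.178.45
  136.20.179.0/25 (136.20.179.0 - 136.20.179.127) does not contain 136.20.178.45
  136.20.182.0/24 (136.20.182.0 - 136.20.182.255) does not contain 136.20.178.45
  136.20.176.0/23 (136.20.176.0 - 136.20.177.255) does not contain 136.20.178.45
Longest matching prefix is /19 -> interface eth2.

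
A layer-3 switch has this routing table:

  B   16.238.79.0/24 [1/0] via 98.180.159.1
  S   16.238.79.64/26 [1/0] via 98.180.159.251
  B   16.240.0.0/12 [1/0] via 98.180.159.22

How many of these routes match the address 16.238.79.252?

1

Prefixes containing 16.238.79.252:
  16.238.79.0/24 (16.238.79.0 - 16.238.79.255)
Total matching entries: 1.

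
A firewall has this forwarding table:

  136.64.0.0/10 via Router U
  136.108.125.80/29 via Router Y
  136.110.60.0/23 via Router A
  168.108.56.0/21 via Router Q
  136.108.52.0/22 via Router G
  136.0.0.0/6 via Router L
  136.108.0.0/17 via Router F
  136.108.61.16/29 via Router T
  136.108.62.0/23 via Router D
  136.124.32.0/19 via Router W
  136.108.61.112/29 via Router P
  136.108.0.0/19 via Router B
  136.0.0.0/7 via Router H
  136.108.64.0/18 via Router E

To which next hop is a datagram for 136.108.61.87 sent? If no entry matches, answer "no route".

Router F

Routes whose prefix contains 136.108.61.87:
  136.0.0.0/6 (136.0.0.0 - 139.255.255.255) -> Router L
  136.0.0.0/7 (136.0.0.0 - 137.255.255.255) -> Router H
  136.64.0.0/10 (136.64.0.0 - 136.127.255.255) -> Router U
  136.108.0.0/17 (136.108.0.0 - 136.108.127.255) -> Router F
More-specific entries that do NOT match:
  136.108.125.80/29 (136.108.125.80 - 136.108.125.87) does not contain 136.108.61.87
  136.108.61.16/29 (136.108.61.16 - 136.108.61.23) does not contain 136.108.61.87
  136.108.61.112/29 (136.108.61.112 - 136.108.61.119) does not contain 136.108.61.87
  136.110.60.0/23 (136.110.60.0 - 136.110.61.255) does not contain 136.108.61.87
  136.108.62.0/23 (136.108.62.0 - 136.108.63.255) does not contain 136.108.61.87
  136.108.52.0/22 (136.108.52.0 - 136.108.55.255) does not contain 136.108.61.87
  168.108.56.0/21 (168.108.56.0 - 168.108.63.255) does not contain 136.108.61.87
  136.124.32.0/19 (136.124.32.0 - 136.124.63.255) does not contain 136.108.61.87
  136.108.0.0/19 (136.108.0.0 - 136.108.31.255) does not contain 136.108.61.87
  136.108.64.0/18 (136.108.64.0 - 136.108.127.255) does not contain 136.108.61.87
Longest matching prefix is /17 -> next hop Router F.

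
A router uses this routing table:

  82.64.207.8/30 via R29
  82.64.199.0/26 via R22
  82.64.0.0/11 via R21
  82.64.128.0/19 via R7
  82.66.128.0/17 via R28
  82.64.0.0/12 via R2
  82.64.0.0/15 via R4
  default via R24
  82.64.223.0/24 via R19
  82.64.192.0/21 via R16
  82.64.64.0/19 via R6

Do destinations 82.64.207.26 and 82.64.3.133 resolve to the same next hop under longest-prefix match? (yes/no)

yes

82.64.207.26: longest match 82.64.0.0/15 -> R4
82.64.3.133: longest match 82.64.0.0/15 -> R4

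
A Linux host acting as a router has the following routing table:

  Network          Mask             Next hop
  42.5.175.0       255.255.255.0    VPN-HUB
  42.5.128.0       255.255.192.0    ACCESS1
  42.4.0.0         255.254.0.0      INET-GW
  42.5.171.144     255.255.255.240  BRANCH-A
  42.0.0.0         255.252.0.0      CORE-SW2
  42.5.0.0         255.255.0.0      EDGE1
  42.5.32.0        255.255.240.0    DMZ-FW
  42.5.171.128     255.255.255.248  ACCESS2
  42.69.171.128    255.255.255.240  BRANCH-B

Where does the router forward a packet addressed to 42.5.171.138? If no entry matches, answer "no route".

ACCESS1

Routes whose prefix contains 42.5.171.138:
  42.4.0.0/15 (42.4.0.0 - 42.5.255.255) -> INET-GW
  42.5.0.0/16 (42.5.0.0 - 42.5.255.255) -> EDGE1
  42.5.128.0/18 (42.5.128.0 - 42.5.191.255) -> ACCESS1
More-specific entries that do NOT match:
  42.5.171.128/29 (42.5.171.128 - 42.5.171.135) does not contain 42.5.171.138
  42.5.171.144/28 (42.5.171.144 - 42.5.171.159) does not contain 42.5.171.138
  42.69.171.128/28 (42.69.171.128 - 42.69.171.143) does not contain 42.5.171.138
  42.5.175.0/24 (42.5.175.0 - 42.5.175.255) does not contain 42.5.171.138
  42.5.32.0/20 (42.5.32.0 - 42.5.47.255) does not contain 42.5.171.138
Longest matching prefix is /18 -> next hop ACCESS1.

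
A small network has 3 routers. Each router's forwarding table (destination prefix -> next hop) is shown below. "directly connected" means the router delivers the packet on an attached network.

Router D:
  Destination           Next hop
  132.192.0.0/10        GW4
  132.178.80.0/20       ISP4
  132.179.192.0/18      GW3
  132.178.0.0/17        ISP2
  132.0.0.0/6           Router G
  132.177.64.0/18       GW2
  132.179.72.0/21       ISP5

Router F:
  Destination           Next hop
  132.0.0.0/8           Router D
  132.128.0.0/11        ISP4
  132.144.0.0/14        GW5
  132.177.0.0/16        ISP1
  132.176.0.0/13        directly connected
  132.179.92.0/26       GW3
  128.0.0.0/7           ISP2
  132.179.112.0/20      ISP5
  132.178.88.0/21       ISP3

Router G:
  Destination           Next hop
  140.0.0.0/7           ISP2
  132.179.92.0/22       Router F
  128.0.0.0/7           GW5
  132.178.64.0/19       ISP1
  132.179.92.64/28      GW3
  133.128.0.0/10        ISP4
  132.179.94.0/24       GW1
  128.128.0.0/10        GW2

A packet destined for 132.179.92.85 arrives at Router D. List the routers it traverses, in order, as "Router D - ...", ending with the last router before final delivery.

At Router D: longest match for 132.179.92.85 is 132.0.0.0/6 -> Router G
At Router G: longest match for 132.179.92.85 is 132.179.92.0/22 -> Router F
At Router F: longest match for 132.179.92.85 is 132.176.0.0/13 -> directly connected

Router D - Router G - Router F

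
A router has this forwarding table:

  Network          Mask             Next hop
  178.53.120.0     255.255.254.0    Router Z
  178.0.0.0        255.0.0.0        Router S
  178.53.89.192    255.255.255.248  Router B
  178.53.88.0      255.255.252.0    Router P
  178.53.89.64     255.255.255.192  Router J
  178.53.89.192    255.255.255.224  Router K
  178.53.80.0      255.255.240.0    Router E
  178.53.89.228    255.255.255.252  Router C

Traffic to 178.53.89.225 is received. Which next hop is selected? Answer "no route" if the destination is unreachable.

Routes whose prefix contains 178.53.89.225:
  178.0.0.0/8 (178.0.0.0 - 178.255.255.255) -> Router S
  178.53.80.0/20 (178.53.80.0 - 178.53.95.255) -> Router E
  178.53.88.0/22 (178.53.88.0 - 178.53.91.255) -> Router P
More-specific entries that do NOT match:
  178.53.89.228/30 (178.53.89.228 - 178.53.89.231) does not contain 178.53.89.225
  178.53.89.192/29 (178.53.89.192 - 178.53.89.199) does not contain 178.53.89.225
  178.53.89.192/27 (178.53.89.192 - 178.53.89.223) does not contain 178.53.89.225
  178.53.89.64/26 (178.53.89.64 - 178.53.89.127) does not contain 178.53.89.225
  178.53.120.0/23 (178.53.120.0 - 178.53.121.255) does not contain 178.53.89.225
Longest matching prefix is /22 -> next hop Router P.

Router P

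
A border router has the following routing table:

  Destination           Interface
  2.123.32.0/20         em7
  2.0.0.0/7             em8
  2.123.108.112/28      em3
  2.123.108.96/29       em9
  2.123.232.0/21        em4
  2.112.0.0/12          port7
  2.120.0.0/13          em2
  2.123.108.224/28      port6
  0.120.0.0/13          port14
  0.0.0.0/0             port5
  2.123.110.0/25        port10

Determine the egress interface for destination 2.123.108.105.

Routes whose prefix contains 2.123.108.105:
  0.0.0.0/0 (default, matches everything) -> port5
  2.0.0.0/7 (2.0.0.0 - 3.255.255.255) -> em8
  2.112.0.0/12 (2.112.0.0 - 2.127.255.255) -> port7
  2.120.0.0/13 (2.120.0.0 - 2.127.255.255) -> em2
More-specific entries that do NOT match:
  2.123.108.96/29 (2.123.108.96 - 2.123.108.103) does not contain 2.123.108.105
  2.123.108.112/28 (2.123.108.112 - 2.123.108.127) does not contain 2.123.108.105
  2.123.108.224/28 (2.123.108.224 - 2.123.108.239) does not contain 2.123.108.105
  2.123.110.0/25 (2.123.110.0 - 2.123.110.127) does not contain 2.123.108.105
  2.123.232.0/21 (2.123.232.0 - 2.123.239.255) does not contain 2.123.108.105
  2.123.32.0/20 (2.123.32.0 - 2.123.47.255) does not contain 2.123.108.105
Longest matching prefix is /13 -> interface em2.

em2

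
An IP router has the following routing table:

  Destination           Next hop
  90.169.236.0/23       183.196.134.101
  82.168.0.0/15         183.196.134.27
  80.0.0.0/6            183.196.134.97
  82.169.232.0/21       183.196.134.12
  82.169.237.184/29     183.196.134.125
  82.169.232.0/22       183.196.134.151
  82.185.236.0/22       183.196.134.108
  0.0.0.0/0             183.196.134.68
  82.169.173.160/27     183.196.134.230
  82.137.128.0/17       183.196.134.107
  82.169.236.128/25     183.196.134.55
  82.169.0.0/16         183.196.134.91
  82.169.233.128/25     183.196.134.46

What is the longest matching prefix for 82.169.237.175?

Entries matching 82.169.237.175:
  0.0.0.0/0 (default, matches everything)
  80.0.0.0/6 (80.0.0.0 - 83.255.255.255)
  82.168.0.0/15 (82.168.0.0 - 82.169.255.255)
  82.169.0.0/16 (82.169.0.0 - 82.169.255.255)
  82.169.232.0/21 (82.169.232.0 - 82.169.239.255)
Most specific is 82.169.232.0/21.

82.169.232.0/21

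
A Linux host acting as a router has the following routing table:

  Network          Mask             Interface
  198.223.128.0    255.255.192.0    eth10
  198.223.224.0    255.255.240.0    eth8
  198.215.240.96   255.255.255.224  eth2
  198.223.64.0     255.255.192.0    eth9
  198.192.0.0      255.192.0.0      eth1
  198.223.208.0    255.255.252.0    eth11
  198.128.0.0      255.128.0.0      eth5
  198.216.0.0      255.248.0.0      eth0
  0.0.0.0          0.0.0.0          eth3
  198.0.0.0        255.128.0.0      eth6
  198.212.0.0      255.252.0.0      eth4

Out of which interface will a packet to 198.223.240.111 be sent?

eth0

Routes whose prefix contains 198.223.240.111:
  0.0.0.0/0 (default, matches everything) -> eth3
  198.128.0.0/9 (198.128.0.0 - 198.255.255.255) -> eth5
  198.192.0.0/10 (198.192.0.0 - 198.255.255.255) -> eth1
  198.216.0.0/13 (198.216.0.0 - 198.223.255.255) -> eth0
More-specific entries that do NOT match:
  198.215.240.96/27 (198.215.240.96 - 198.215.240.127) does not contain 198.223.240.111
  198.223.208.0/22 (198.223.208.0 - 198.223.211.255) does not contain 198.223.240.111
  198.223.224.0/20 (198.223.224.0 - 198.223.239.255) does not contain 198.223.240.111
  198.223.128.0/18 (198.223.128.0 - 198.223.191.255) does not contain 198.223.240.111
  198.223.64.0/18 (198.223.64.0 - 198.223.127.255) does not contain 198.223.240.111
  198.212.0.0/14 (198.212.0.0 - 198.215.255.255) does not contain 198.223.240.111
Longest matching prefix is /13 -> interface eth0.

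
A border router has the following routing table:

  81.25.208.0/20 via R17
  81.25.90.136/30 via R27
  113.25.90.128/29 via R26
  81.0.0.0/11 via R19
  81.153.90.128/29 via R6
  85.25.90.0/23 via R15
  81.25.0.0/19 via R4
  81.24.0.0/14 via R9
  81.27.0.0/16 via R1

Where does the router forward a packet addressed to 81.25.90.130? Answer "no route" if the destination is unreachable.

R9

Routes whose prefix contains 81.25.90.130:
  81.0.0.0/11 (81.0.0.0 - 81.31.255.255) -> R19
  81.24.0.0/14 (81.24.0.0 - 81.27.255.255) -> R9
More-specific entries that do NOT match:
  81.25.90.136/30 (81.25.90.136 - 81.25.90.139) does not contain 81.25.90.130
  113.25.90.128/29 (113.25.90.128 - 113.25.90.135) does not contain 81.25.90.130
  81.153.90.128/29 (81.153.90.128 - 81.153.90.135) does not contain 81.25.90.130
  85.25.90.0/23 (85.25.90.0 - 85.25.91.255) does not contain 81.25.90.130
  81.25.208.0/20 (81.25.208.0 - 81.25.223.255) does not contain 81.25.90.130
  81.25.0.0/19 (81.25.0.0 - 81.25.31.255) does not contain 81.25.90.130
  81.27.0.0/16 (81.27.0.0 - 81.27.255.255) does not contain 81.25.90.130
Longest matching prefix is /14 -> next hop R9.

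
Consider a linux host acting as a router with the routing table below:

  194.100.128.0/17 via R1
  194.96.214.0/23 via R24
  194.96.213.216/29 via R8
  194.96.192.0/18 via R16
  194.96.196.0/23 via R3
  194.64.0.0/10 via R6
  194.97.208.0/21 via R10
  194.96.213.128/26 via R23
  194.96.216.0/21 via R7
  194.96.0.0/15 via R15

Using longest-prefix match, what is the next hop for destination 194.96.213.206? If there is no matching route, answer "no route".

R16

Routes whose prefix contains 194.96.213.206:
  194.64.0.0/10 (194.64.0.0 - 194.127.255.255) -> R6
  194.96.0.0/15 (194.96.0.0 - 194.97.255.255) -> R15
  194.96.192.0/18 (194.96.192.0 - 194.96.255.255) -> R16
More-specific entries that do NOT match:
  194.96.213.216/29 (194.96.213.216 - 194.96.213.223) does not contain 194.96.213.206
  194.96.213.128/26 (194.96.213.128 - 194.96.213.191) does not contain 194.96.213.206
  194.96.214.0/23 (194.96.214.0 - 194.96.215.255) does not contain 194.96.213.206
  194.96.196.0/23 (194.96.196.0 - 194.96.197.255) does not contain 194.96.213.206
  194.97.208.0/21 (194.97.208.0 - 194.97.215.255) does not contain 194.96.213.206
  194.96.216.0/21 (194.96.216.0 - 194.96.223.255) does not contain 194.96.213.206
Longest matching prefix is /18 -> next hop R16.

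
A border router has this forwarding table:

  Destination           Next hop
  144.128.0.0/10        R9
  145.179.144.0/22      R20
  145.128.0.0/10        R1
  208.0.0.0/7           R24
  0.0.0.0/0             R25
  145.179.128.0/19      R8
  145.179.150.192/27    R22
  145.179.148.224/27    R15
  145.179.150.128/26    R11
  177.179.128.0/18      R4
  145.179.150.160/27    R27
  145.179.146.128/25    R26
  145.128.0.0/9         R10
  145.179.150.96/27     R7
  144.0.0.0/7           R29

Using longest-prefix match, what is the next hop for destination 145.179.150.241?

Routes whose prefix contains 145.179.150.241:
  0.0.0.0/0 (default, matches everything) -> R25
  144.0.0.0/7 (144.0.0.0 - 145.255.255.255) -> R29
  145.128.0.0/9 (145.128.0.0 - 145.255.255.255) -> R10
  145.128.0.0/10 (145.128.0.0 - 145.191.255.255) -> R1
  145.179.128.0/19 (145.179.128.0 - 145.179.159.255) -> R8
More-specific entries that do NOT match:
  145.179.150.192/27 (145.179.150.192 - 145.179.150.223) does not contain 145.179.150.241
  145.179.148.224/27 (145.179.148.224 - 145.179.148.255) does not contain 145.179.150.241
  145.179.150.160/27 (145.179.150.160 - 145.179.150.191) does not contain 145.179.150.241
  145.179.150.96/27 (145.179.150.96 - 145.179.150.127) does not contain 145.179.150.241
  145.179.150.128/26 (145.179.150.128 - 145.179.150.191) does not contain 145.179.150.241
  145.179.146.128/25 (145.179.146.128 - 145.179.146.255) does not contain 145.179.150.241
  145.179.144.0/22 (145.179.144.0 - 145.179.147.255) does not contain 145.179.150.241
Longest matching prefix is /19 -> next hop R8.

R8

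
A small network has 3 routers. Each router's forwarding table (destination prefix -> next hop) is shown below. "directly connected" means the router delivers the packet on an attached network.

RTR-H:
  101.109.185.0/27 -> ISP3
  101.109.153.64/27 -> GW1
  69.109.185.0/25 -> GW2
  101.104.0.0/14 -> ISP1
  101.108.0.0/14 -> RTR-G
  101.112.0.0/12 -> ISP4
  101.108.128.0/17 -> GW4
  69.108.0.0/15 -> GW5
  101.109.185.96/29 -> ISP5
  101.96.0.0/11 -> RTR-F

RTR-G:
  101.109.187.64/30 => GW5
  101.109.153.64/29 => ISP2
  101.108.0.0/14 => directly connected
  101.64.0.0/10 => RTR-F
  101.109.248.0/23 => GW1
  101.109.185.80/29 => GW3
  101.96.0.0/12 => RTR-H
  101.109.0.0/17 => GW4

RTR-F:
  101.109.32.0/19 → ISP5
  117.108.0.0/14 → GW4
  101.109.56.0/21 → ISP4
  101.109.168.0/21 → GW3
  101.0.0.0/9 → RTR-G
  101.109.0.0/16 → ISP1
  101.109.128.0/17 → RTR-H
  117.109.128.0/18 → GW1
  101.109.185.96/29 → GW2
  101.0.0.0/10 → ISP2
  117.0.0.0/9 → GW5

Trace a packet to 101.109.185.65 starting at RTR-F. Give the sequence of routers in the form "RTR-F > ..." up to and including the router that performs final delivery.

At RTR-F: longest match for 101.109.185.65 is 101.109.128.0/17 -> RTR-H
At RTR-H: longest match for 101.109.185.65 is 101.108.0.0/14 -> RTR-G
At RTR-G: longest match for 101.109.185.65 is 101.108.0.0/14 -> directly connected

RTR-F > RTR-H > RTR-G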